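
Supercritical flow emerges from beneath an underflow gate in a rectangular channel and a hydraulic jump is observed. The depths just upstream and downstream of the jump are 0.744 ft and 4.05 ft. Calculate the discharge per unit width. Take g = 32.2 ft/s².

q = 15.3 ft²/s

For a rectangular channel the momentum equation gives q² = ½·g·y₁·y₂·(y₁ + y₂) = ½×32.2×0.744×4.05×4.79 = 233.
q = √233 = 15.3 ft²/s.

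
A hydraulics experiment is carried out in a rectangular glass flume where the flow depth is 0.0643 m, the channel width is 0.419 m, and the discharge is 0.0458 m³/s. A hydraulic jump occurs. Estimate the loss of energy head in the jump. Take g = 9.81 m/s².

ΔE = 0.0241 m

q = Q/b = 0.0458/0.419 = 0.109 m²/s; V₁ = q/y₁ = 1.70 m/s. Fr₁ = V₁/√(g·y₁) = 2.14.
By Bélanger, y₂/y₁ = ½[√(1 + 8Fr₁²) − 1] = ½[√37.65 − 1] = 2.57.
y₂ = 2.57 × 0.0643 = 0.165 m.
Head loss: ΔE = (y₂ − y₁)³/(4y₁y₂) = (0.165 − 0.0643)³/(4×0.0643×0.165) = 0.00102/0.0425 = 0.0241 m.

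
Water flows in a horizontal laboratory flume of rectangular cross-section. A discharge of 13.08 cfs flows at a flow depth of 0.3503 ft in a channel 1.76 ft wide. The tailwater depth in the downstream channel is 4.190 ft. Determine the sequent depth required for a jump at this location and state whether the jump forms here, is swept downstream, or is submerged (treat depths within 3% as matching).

y₂ = 2.959 ft; the jump is submerged

q = Q/b = 13.08/1.76 = 7.432 ft²/s; V₁ = q/y₁ = 21.22 ft/s. Fr₁ = V₁/√(g·y₁) = 6.317.
From the momentum equation for a rectangular channel, y₂/y₁ = ½[√(1 + 8Fr₁²) − 1] = ½[√320.23 − 1] = 8.447.
y₂ = 8.447 × 0.3503 = 2.959 ft.
Tailwater y_tw = 4.190 ft: y_tw > y₂, so the jump is submerged.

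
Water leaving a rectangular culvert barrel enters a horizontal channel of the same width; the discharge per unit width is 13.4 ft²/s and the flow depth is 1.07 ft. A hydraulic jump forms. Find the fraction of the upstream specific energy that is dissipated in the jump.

ΔE/E₁ = 0.113 (11.3%)

V₁ = q/y₁ = 13.4/1.07 = 12.5 ft/s. Fr₁ = V₁/√(g·y₁) = 12.5/√(32.2×1.07) = 2.13.
Bélanger equation: y₂/y₁ = ½[√(1 + 8Fr₁²) − 1] = ½[√37.42 − 1] = 2.56.
y₂ = 2.56 × 1.07 = 2.74 ft.
E₁ = y₁ + V₁²/2g = 3.51 ft. ΔE = (y₂ − y₁)³/(4y₁y₂) = 0.396 ft. ΔE/E₁ = 0.396/3.51 = 0.113.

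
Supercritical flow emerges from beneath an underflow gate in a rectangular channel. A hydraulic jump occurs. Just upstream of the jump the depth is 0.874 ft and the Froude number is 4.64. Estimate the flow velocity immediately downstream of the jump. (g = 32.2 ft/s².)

V₂ = 4.05 ft/s

Fr₁ = 4.64 (given).
From the momentum equation for a rectangular channel, y₂/y₁ = ½[√(1 + 8Fr₁²) − 1] = ½[√173.2 − 1] = 6.08.
y₂ = 6.08 × 0.874 = 5.31 ft.
V₁ = Fr₁·√(g·y₁) = 4.64×√(32.2×0.874) = 24.6 ft/s; q = V₁·y₁ = 21.5 ft²/s.
V₂ = q/y₂ = 21.5/5.31 = 4.05 ft/s.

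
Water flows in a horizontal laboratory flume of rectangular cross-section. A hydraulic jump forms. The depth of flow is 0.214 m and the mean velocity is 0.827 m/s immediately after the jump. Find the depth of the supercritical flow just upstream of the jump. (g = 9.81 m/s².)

y₁ = 0.0962 m

Fr₂ = V₂/√(g·y₂) = 0.827/√(9.81×0.214) = 0.571.
Since the conjugate-depth ratio holds either way, y₁/y₂ = ½[√(1 + 8Fr₂²) − 1] = ½[√3.606 − 1] = 0.450.
y₁ = 0.450 × 0.214 = 0.0962 m.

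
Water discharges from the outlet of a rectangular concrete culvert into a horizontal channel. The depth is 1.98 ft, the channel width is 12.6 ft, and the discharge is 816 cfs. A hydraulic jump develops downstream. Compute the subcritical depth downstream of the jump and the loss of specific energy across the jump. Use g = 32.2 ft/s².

y₂ = 10.5 ft; ΔE = 7.48 ft

q = Q/b = 816/12.6 = 64.8 ft²/s; V₁ = q/y₁ = 32.7 ft/s. Fr₁ = V₁/√(g·y₁) = 4.10.
From the momentum equation for a rectangular channel, y₂/y₁ = ½[√(1 + 8Fr₁²) − 1] = ½[√135.2 − 1] = 5.31.
y₂ = 5.31 × 1.98 = 10.5 ft.
Head loss: ΔE = (y₂ − y₁)³/(4y₁y₂) = (10.5 − 1.98)³/(4×1.98×10.5) = 623/83.3 = 7.48 ft.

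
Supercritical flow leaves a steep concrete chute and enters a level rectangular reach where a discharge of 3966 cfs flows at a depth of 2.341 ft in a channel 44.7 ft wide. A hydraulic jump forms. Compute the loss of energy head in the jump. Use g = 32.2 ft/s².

ΔE = 10.63 ft

q = Q/b = 3966/44.7 = 88.72 ft²/s; V₁ = q/y₁ = 37.90 ft/s. Fr₁ = V₁/√(g·y₁) = 4.365.
Sequent-depth ratio: y₂/y₁ = ½[√(1 + 8Fr₁²) − 1] = ½[√153.45 − 1] = 5.694.
y₂ = 5.694 × 2.341 = 13.33 ft.
V₂ = q/y₂ = 88.72/13.33 = 6.657 ft/s. E₁ = y₁ + V₁²/2g = 24.65 ft; E₂ = y₂ + V₂²/2g = 14.02 ft. ΔE = E₁ − E₂ = 10.63 ft.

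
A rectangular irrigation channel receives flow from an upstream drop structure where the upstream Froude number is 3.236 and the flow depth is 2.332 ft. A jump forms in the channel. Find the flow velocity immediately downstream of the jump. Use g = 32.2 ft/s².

V₂ = 6.833 ft/s

Fr₁ = 3.236 (given).
By Bélanger, y₂/y₁ = ½[√(1 + 8Fr₁²) − 1] = ½[√84.774 − 1] = 4.104.
y₂ = 4.104 × 2.332 = 9.570 ft.
V₁ = Fr₁·√(g·y₁) = 3.236×√(32.2×2.332) = 28.04 ft/s; q = V₁·y₁ = 65.39 ft²/s.
V₂ = q/y₂ = 65.39/9.570 = 6.833 ft/s.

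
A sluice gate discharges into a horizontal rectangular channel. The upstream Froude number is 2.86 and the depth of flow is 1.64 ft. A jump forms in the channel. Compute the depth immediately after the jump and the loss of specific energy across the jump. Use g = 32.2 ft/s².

y₂ = 5.86 ft; ΔE = 1.96 ft

Fr₁ = 2.86 (given).
Bélanger equation: y₂/y₁ = ½[√(1 + 8Fr₁²) − 1] = ½[√66.44 − 1] = 3.58.
y₂ = 3.58 × 1.64 = 5.86 ft.
Head loss: ΔE = (y₂ − y₁)³/(4y₁y₂) = (5.86 − 1.64)³/(4×1.64×5.86) = 75.4/38.5 = 1.96 ft.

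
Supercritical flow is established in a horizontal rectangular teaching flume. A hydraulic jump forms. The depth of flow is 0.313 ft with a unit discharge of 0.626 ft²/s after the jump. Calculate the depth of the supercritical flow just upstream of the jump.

y₁ = 0.163 ft

V₂ = q/y₂ = 0.626/0.313 = 2.00 ft/s; Fr₂ = V₂/√(g·y₂) = 0.630.
Applying the sequent-depth relation in reverse, y₁/y₂ = ½[√(1 + 8Fr₂²) − 1] = ½[√4.175 − 1] = 0.522.
y₁ = 0.522 × 0.313 = 0.163 ft.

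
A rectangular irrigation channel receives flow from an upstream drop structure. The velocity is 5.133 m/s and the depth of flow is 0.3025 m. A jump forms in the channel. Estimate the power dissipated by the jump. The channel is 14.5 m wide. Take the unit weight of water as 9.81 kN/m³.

P = 92.14 kW

Fr₁ = V₁/√(g·y₁) = 5.133/√(9.81×0.3025) = 2.980.
Conjugate-depth relation: y₂/y₁ = ½[√(1 + 8Fr₁²) − 1] = ½[√72.029 − 1] = 3.744.
y₂ = 3.744 × 0.3025 = 1.132 m.
Head loss: ΔE = (y₂ − y₁)³/(4y₁y₂) = (1.132 − 0.3025)³/(4×0.3025×1.132) = 0.5716/1.370 = 0.4172 m.
q = V₁·y₁ = 5.133 × 0.3025 = 1.553 m²/s. Q = q·b = 1.553 × 14.5 = 22.51 m³/s. P = γ·Q·ΔE = 9.81 × 22.51 × 0.4172 = 92.14 kW.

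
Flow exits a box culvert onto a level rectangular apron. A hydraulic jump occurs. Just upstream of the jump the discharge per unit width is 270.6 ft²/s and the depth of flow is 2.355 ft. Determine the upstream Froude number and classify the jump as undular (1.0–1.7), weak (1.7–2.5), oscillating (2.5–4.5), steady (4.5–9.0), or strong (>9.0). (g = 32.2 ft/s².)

V₁ = q/y₁ = 270.6/2.355 = 114.9 ft/s. Fr₁ = V₁/√(g·y₁) = 114.9/√(32.2×2.355) = 13.20.
Fr₁ = 13.20 lies in the strong range.

Fr₁ = 13.20; strong jump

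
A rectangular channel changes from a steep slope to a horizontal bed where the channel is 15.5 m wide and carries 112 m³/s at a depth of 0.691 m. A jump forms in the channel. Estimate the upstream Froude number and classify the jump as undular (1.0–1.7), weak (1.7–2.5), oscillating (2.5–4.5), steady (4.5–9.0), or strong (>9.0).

Fr₁ = 4.02; oscillating jump

q = Q/b = 112/15.5 = 7.23 m²/s; V₁ = q/y₁ = 10.5 m/s. Fr₁ = V₁/√(g·y₁) = 4.02.
Fr₁ = 4.02 lies in the oscillating range.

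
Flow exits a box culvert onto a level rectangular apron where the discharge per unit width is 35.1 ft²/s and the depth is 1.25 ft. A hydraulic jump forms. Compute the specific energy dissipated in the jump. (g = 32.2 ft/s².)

ΔE = 5.90 ft

V₁ = q/y₁ = 35.1/1.25 = 28.1 ft/s. Fr₁ = V₁/√(g·y₁) = 28.1/√(32.2×1.25) = 4.43.
Sequent-depth ratio: y₂/y₁ = ½[√(1 + 8Fr₁²) − 1] = ½[√157.7 − 1] = 5.78.
y₂ = 5.78 × 1.25 = 7.22 ft.
V₂ = q/y₂ = 35.1/7.22 = 4.86 ft/s. E₁ = y₁ + V₁²/2g = 13.5 ft; E₂ = y₂ + V₂²/2g = 7.59 ft. ΔE = E₁ − E₂ = 5.90 ft.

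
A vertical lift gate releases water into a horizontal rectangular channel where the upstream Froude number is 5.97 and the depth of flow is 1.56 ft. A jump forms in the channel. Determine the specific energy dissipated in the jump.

ΔE = 16.5 ft

Fr₁ = 5.97 (given).
Bélanger equation: y₂/y₁ = ½[√(1 + 8Fr₁²) − 1] = ½[√286.1 − 1] = 7.96.
y₂ = 7.96 × 1.56 = 12.4 ft.
Head loss: ΔE = (y₂ − y₁)³/(4y₁y₂) = (12.4 − 1.56)³/(4×1.56×12.4) = 1279/77.5 = 16.5 ft.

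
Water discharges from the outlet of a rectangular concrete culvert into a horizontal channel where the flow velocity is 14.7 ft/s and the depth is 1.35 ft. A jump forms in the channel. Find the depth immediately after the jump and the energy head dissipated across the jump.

y₂ = 3.63 ft; ΔE = 0.608 ft

Fr₁ = V₁/√(g·y₁) = 14.7/√(32.2×1.35) = 2.23.
Conjugate-depth relation: y₂/y₁ = ½[√(1 + 8Fr₁²) − 1] = ½[√40.77 − 1] = 2.69.
y₂ = 2.69 × 1.35 = 3.63 ft.
Head loss: ΔE = (y₂ − y₁)³/(4y₁y₂) = (3.63 − 1.35)³/(4×1.35×3.63) = 11.9/19.6 = 0.608 ft.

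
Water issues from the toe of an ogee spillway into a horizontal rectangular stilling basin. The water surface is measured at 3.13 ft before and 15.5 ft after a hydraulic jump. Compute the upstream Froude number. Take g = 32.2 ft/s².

For a rectangular channel the momentum equation gives q² = ½·g·y₁·y₂·(y₁ + y₂) = ½×32.2×3.13×15.5×18.6 = 14552.
q = √14552 = 121 ft²/s.
V₁ = q/y₁ = 38.5 ft/s; Fr₁ = V₁/√(g·y₁) = 3.84.

Fr₁ = 3.84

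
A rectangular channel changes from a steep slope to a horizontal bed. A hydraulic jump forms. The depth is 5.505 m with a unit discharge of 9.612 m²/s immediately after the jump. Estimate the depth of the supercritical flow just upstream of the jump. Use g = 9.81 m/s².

y₁ = 0.5638 m

V₂ = q/y₂ = 9.612/5.505 = 1.746 m/s; Fr₂ = V₂/√(g·y₂) = 0.2376.
From the momentum equation (using Fr₂), y₁/y₂ = ½[√(1 + 8Fr₂²) − 1] = ½[√1.4516 − 1] = 0.1024.
y₁ = 0.1024 × 5.505 = 0.5638 m.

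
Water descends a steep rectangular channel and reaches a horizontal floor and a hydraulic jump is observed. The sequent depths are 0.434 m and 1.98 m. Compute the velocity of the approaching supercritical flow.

V₁ = 7.35 m/s

For a rectangular channel the momentum equation gives q² = ½·g·y₁·y₂·(y₁ + y₂) = ½×9.81×0.434×1.98×2.41 = 10.2.
q = √10.2 = 3.19 m²/s.
V₁ = q/y₁ = 3.19/0.434 = 7.35 m/s.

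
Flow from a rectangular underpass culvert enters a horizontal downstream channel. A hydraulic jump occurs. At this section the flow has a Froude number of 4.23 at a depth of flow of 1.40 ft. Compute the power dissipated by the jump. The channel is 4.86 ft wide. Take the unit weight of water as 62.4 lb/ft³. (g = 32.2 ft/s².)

Fr₁ = 4.23 (given).
By Bélanger, y₂/y₁ = ½[√(1 + 8Fr₁²) − 1] = ½[√144.1 − 1] = 5.50.
y₂ = 5.50 × 1.40 = 7.70 ft.
V₁ = Fr₁·√(g·y₁) = 4.23×√(32.2×1.40) = 28.4 ft/s; q = V₁·y₁ = 39.8 ft²/s. V₂ = q/y₂ = 39.8/7.70 = 5.16 ft/s. E₁ = y₁ + V₁²/2g = 13.9 ft; E₂ = y₂ + V₂²/2g = 8.12 ft. ΔE = E₁ − E₂ = 5.81 ft.
Q = q·b = 39.8 × 4.86 = 193 cfs. P = γ·Q·ΔE/550 = 62.4 × 193 × 5.81 / 550 = 127 hp.

P = 127 hp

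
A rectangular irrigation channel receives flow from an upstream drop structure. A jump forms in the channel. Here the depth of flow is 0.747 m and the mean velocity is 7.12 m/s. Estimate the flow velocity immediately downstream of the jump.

Fr₁ = V₁/√(g·y₁) = 7.12/√(9.81×0.747) = 2.63.
Conjugate-depth relation: y₂/y₁ = ½[√(1 + 8Fr₁²) − 1] = ½[√56.34 − 1] = 3.25.
y₂ = 3.25 × 0.747 = 2.43 m.
q = V₁·y₁ = 7.12 × 0.747 = 5.32 m²/s.
V₂ = q/y₂ = 5.32/2.43 = 2.19 m/s.

V₂ = 2.19 m/s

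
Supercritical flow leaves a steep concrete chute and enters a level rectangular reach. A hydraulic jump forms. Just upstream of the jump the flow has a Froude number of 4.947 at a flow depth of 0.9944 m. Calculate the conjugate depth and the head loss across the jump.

Fr₁ = 4.947 (given).
From the momentum equation for a rectangular channel, y₂/y₁ = ½[√(1 + 8Fr₁²) − 1] = ½[√196.78 − 1] = 6.514.
y₂ = 6.514 × 0.9944 = 6.477 m.
Head loss: ΔE = (y₂ − y₁)³/(4y₁y₂) = (6.477 − 0.9944)³/(4×0.9944×6.477) = 164.8/25.76 = 6.398 m.

y₂ = 6.477 m; ΔE = 6.398 m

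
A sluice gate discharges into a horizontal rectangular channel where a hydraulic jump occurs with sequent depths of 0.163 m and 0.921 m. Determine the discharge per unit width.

q = 0.893 m²/s

For a rectangular channel the momentum equation gives q² = ½·g·y₁·y₂·(y₁ + y₂) = ½×9.81×0.163×0.921×1.08 = 0.798.
q = √0.798 = 0.893 m²/s.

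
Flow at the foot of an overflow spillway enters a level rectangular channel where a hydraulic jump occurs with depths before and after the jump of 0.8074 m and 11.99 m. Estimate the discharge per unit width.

q = 24.65 m²/s

For a rectangular channel the momentum equation gives q² = ½·g·y₁·y₂·(y₁ + y₂) = ½×9.81×0.8074×11.99×12.80 = 607.7.
q = √607.7 = 24.65 m²/s.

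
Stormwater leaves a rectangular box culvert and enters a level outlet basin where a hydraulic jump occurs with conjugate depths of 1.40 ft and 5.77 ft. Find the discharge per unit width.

q = 30.5 ft²/s

For a rectangular channel the momentum equation gives q² = ½·g·y₁·y₂·(y₁ + y₂) = ½×32.2×1.40×5.77×7.17 = 933.
q = √933 = 30.5 ft²/s.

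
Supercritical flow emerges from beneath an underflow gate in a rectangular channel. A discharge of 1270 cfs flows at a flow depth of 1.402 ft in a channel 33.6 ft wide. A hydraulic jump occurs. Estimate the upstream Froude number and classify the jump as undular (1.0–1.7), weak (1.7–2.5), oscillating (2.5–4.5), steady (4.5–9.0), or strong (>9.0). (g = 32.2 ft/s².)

q = Q/b = 1270/33.6 = 37.80 ft²/s; V₁ = q/y₁ = 26.96 ft/s. Fr₁ = V₁/√(g·y₁) = 4.012.
Fr₁ = 4.012 lies in the oscillating range.

Fr₁ = 4.012; oscillating jump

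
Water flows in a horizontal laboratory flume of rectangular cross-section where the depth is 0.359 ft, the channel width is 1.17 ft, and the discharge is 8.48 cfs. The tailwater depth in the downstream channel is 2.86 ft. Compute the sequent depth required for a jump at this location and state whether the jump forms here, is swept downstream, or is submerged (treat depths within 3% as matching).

y₂ = 2.84 ft; the jump forms here

q = Q/b = 8.48/1.17 = 7.25 ft²/s; V₁ = q/y₁ = 20.2 ft/s. Fr₁ = V₁/√(g·y₁) = 5.94.
From the momentum equation for a rectangular channel, y₂/y₁ = ½[√(1 + 8Fr₁²) − 1] = ½[√283.1 − 1] = 7.91.
y₂ = 7.91 × 0.359 = 2.84 ft.
Tailwater y_tw = 2.86 ft: y_tw ≈ y₂, so the jump forms here.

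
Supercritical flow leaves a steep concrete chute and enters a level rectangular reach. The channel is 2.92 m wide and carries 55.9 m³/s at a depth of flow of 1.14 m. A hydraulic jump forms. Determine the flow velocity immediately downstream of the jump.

V₂ = 2.54 m/s

q = Q/b = 55.9/2.92 = 19.1 m²/s; V₁ = q/y₁ = 16.8 m/s. Fr₁ = V₁/√(g·y₁) = 5.02.
Conjugate-depth relation: y₂/y₁ = ½[√(1 + 8Fr₁²) − 1] = ½[√202.7 − 1] = 6.62.
y₂ = 6.62 × 1.14 = 7.55 m.
V₂ = q/y₂ = 19.1/7.55 = 2.54 m/s.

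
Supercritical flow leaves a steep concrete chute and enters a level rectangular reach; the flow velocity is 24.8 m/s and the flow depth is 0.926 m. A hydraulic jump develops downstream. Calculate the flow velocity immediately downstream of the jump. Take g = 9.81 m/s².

V₂ = 2.22 m/s

Fr₁ = V₁/√(g·y₁) = 24.8/√(9.81×0.926) = 8.23.
Sequent-depth ratio: y₂/y₁ = ½[√(1 + 8Fr₁²) − 1] = ½[√542.6 − 1] = 11.1.
y₂ = 11.1 × 0.926 = 10.3 m.
q = V₁·y₁ = 24.8 × 0.926 = 23.0 m²/s.
V₂ = q/y₂ = 23.0/10.3 = 2.22 m/s.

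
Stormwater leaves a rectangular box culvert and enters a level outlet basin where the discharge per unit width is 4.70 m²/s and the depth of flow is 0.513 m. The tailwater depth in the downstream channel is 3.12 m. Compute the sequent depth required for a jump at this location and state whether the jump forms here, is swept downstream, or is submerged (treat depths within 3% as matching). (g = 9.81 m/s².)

V₁ = q/y₁ = 4.70/0.513 = 9.16 m/s. Fr₁ = V₁/√(g·y₁) = 9.16/√(9.81×0.513) = 4.08.
Sequent-depth ratio: y₂/y₁ = ½[√(1 + 8Fr₁²) − 1] = ½[√134.4 − 1] = 5.30.
y₂ = 5.30 × 0.513 = 2.72 m.
Tailwater y_tw = 3.12 m: y_tw > y₂, so the jump is submerged.

y₂ = 2.72 m; the jump is submerged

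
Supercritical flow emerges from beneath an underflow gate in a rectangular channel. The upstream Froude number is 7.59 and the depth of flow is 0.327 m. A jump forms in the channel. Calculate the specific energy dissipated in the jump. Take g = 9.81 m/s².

ΔE = 6.31 m

Fr₁ = 7.59 (given).
Conjugate-depth relation: y₂/y₁ = ½[√(1 + 8Fr₁²) − 1] = ½[√461.9 − 1] = 10.2.
y₂ = 10.2 × 0.327 = 3.35 m.
Head loss: ΔE = (y₂ − y₁)³/(4y₁y₂) = (3.35 − 0.327)³/(4×0.327×3.35) = 27.6/4.38 = 6.31 m.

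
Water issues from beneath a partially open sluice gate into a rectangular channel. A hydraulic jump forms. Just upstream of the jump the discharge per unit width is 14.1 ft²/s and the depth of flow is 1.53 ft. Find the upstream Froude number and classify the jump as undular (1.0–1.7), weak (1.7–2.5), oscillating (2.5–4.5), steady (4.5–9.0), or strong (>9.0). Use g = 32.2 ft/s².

Fr₁ = 1.31; undular jump

V₁ = q/y₁ = 14.1/1.53 = 9.22 ft/s. Fr₁ = V₁/√(g·y₁) = 9.22/√(32.2×1.53) = 1.31.
Fr₁ = 1.31 lies in the undular range.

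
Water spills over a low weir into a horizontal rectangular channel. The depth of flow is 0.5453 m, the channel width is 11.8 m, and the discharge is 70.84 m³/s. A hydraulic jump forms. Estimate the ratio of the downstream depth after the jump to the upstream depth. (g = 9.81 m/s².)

q = Q/b = 70.84/11.8 = 6.003 m²/s; V₁ = q/y₁ = 11.01 m/s. Fr₁ = V₁/√(g·y₁) = 4.760.
From the momentum equation for a rectangular channel, y₂/y₁ = ½[√(1 + 8Fr₁²) − 1] = ½[√182.26 − 1] = 6.250.

y₂/y₁ = 6.250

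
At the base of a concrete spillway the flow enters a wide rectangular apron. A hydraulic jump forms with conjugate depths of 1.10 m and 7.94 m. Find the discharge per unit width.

q = 19.7 m²/s

For a rectangular channel the momentum equation gives q² = ½·g·y₁·y₂·(y₁ + y₂) = ½×9.81×1.10×7.94×9.04 = 387.
q = √387 = 19.7 m²/s.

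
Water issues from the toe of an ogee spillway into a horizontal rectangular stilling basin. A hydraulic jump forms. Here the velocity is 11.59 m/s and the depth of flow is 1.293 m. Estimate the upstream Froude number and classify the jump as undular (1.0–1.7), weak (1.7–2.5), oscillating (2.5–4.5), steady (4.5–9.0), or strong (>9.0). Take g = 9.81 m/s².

Fr₁ = 3.254; oscillating jump

Fr₁ = V₁/√(g·y₁) = 11.59/√(9.81×1.293) = 3.254.
Fr₁ = 3.254 lies in the oscillating range.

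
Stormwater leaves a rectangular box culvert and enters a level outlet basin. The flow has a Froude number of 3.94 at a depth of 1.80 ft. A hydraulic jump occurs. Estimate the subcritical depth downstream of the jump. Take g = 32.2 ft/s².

Fr₁ = 3.94 (given).
Sequent-depth ratio: y₂/y₁ = ½[√(1 + 8Fr₁²) − 1] = ½[√125.2 − 1] = 5.09.
y₂ = 5.09 × 1.80 = 9.17 ft.

y₂ = 9.17 ft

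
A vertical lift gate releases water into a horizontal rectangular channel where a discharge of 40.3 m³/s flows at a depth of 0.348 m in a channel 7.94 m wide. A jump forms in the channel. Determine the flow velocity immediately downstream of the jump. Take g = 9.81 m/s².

V₂ = 1.37 m/s

q = Q/b = 40.3/7.94 = 5.08 m²/s; V₁ = q/y₁ = 14.6 m/s. Fr₁ = V₁/√(g·y₁) = 7.89.
Bélanger equation: y₂/y₁ = ½[√(1 + 8Fr₁²) − 1] = ½[√499.5 − 1] = 10.7.
y₂ = 10.7 × 0.348 = 3.71 m.
V₂ = q/y₂ = 5.08/3.71 = 1.37 m/s.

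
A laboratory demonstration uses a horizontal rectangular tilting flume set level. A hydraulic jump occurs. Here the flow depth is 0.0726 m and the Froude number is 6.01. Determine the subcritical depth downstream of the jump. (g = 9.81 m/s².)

y₂ = 0.582 m

Fr₁ = 6.01 (given).
From the momentum equation for a rectangular channel, y₂/y₁ = ½[√(1 + 8Fr₁²) − 1] = ½[√290.0 − 1] = 8.01.
y₂ = 8.01 × 0.0726 = 0.582 m.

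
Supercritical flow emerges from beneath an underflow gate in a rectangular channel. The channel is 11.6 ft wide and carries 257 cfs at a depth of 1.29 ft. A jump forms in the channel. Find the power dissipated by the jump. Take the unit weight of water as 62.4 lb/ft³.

P = 34.7 hp

q = Q/b = 257/11.6 = 22.2 ft²/s; V₁ = q/y₁ = 17.2 ft/s. Fr₁ = V₁/√(g·y₁) = 2.66.
Conjugate-depth relation: y₂/y₁ = ½[√(1 + 8Fr₁²) − 1] = ½[√57.81 − 1] = 3.30.
y₂ = 3.30 × 1.29 = 4.26 ft.
V₂ = q/y₂ = 22.2/4.26 = 5.20 ft/s. E₁ = y₁ + V₁²/2g = 5.87 ft; E₂ = y₂ + V₂²/2g = 4.68 ft. ΔE = E₁ − E₂ = 1.19 ft.
P = γ·Q·ΔE/550 = 62.4 × 257 × 1.19 / 550 = 34.7 hp.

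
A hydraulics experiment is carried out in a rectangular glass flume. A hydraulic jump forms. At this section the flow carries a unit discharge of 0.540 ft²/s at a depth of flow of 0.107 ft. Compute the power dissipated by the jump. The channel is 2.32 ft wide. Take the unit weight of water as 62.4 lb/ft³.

P = 0.0151 hp

V₁ = q/y₁ = 0.540/0.107 = 5.05 ft/s. Fr₁ = V₁/√(g·y₁) = 5.05/√(32.2×0.107) = 2.72.
Sequent-depth ratio: y₂/y₁ = ½[√(1 + 8Fr₁²) − 1] = ½[√60.14 − 1] = 3.38.
y₂ = 3.38 × 0.107 = 0.361 ft.
V₂ = q/y₂ = 0.540/0.361 = 1.49 ft/s. E₁ = y₁ + V₁²/2g = 0.502 ft; E₂ = y₂ + V₂²/2g = 0.396 ft. ΔE = E₁ − E₂ = 0.106 ft.
Q = q·b = 0.540 × 2.32 = 1.25 cfs. P = γ·Q·ΔE/550 = 62.4 × 1.25 × 0.106 / 550 = 0.0151 hp.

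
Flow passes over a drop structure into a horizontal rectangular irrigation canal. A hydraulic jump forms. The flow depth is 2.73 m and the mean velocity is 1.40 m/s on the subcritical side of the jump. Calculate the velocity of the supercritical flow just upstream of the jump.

V₁ = 10.8 m/s

Fr₂ = V₂/√(g·y₂) = 1.40/√(9.81×2.73) = 0.271.
The Bélanger relation is symmetric: y₁/y₂ = ½[√(1 + 8Fr₂²) − 1] = ½[√1.585 − 1] = 0.130.
y₁ = 0.130 × 2.73 = 0.354 m.
V₁ = q/y₁ = 3.82/0.354 = 10.8 m/s.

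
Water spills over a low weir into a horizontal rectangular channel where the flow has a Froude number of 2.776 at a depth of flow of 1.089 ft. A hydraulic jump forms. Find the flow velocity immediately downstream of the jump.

V₂ = 4.754 ft/s

Fr₁ = 2.776 (given).
From the momentum equation for a rectangular channel, y₂/y₁ = ½[√(1 + 8Fr₁²) − 1] = ½[√62.649 − 1] = 3.458.
y₂ = 3.458 × 1.089 = 3.765 ft.
V₁ = Fr₁·√(g·y₁) = 2.776×√(32.2×1.089) = 16.44 ft/s; q = V₁·y₁ = 17.90 ft²/s.
V₂ = q/y₂ = 17.90/3.765 = 4.754 ft/s.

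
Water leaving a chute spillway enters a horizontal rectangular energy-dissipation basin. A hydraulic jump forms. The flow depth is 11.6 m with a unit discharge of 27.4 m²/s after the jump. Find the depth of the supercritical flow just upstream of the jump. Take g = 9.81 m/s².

y₁ = 1.04 m

V₂ = q/y₂ = 27.4/11.6 = 2.36 m/s; Fr₂ = V₂/√(g·y₂) = 0.221.
Applying the sequent-depth relation in reverse, y₁/y₂ = ½[√(1 + 8Fr₂²) − 1] = ½[√1.392 − 1] = 0.0900.
y₁ = 0.0900 × 11.6 = 1.04 m.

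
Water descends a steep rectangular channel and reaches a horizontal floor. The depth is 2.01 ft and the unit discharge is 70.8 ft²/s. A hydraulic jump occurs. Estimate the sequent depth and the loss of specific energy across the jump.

y₂ = 11.5 ft; ΔE = 9.20 ft

V₁ = q/y₁ = 70.8/2.01 = 35.2 ft/s. Fr₁ = V₁/√(g·y₁) = 35.2/√(32.2×2.01) = 4.38.
Conjugate-depth relation: y₂/y₁ = ½[√(1 + 8Fr₁²) − 1] = ½[√154.4 − 1] = 5.71.
y₂ = 5.71 × 2.01 = 11.5 ft.
V₂ = q/y₂ = 70.8/11.5 = 6.17 ft/s. E₁ = y₁ + V₁²/2g = 21.3 ft; E₂ = y₂ + V₂²/2g = 12.1 ft. ΔE = E₁ − E₂ = 9.20 ft.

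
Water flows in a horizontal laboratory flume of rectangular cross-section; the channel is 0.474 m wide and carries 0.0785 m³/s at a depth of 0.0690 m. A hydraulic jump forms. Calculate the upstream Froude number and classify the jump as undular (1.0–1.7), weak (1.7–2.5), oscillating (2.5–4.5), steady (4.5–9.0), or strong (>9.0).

Fr₁ = 2.92; oscillating jump

q = Q/b = 0.0785/0.474 = 0.166 m²/s; V₁ = q/y₁ = 2.40 m/s. Fr₁ = V₁/√(g·y₁) = 2.92.
Fr₁ = 2.92 lies in the oscillating range.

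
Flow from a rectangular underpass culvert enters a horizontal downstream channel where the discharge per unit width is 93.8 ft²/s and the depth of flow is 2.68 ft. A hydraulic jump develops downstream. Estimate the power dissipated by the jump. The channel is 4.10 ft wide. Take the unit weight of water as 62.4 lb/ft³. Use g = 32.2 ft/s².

P = 344 hp

V₁ = q/y₁ = 93.8/2.68 = 35.0 ft/s. Fr₁ = V₁/√(g·y₁) = 35.0/√(32.2×2.68) = 3.77.
By Bélanger, y₂/y₁ = ½[√(1 + 8Fr₁²) − 1] = ½[√114.6 − 1] = 4.85.
y₂ = 4.85 × 2.68 = 13.0 ft.
V₂ = q/y₂ = 93.8/13.0 = 7.21 ft/s. E₁ = y₁ + V₁²/2g = 21.7 ft; E₂ = y₂ + V₂²/2g = 13.8 ft. ΔE = E₁ − E₂ = 7.89 ft.
Q = q·b = 93.8 × 4.10 = 385 cfs. P = γ·Q·ΔE/550 = 62.4 × 385 × 7.89 / 550 = 344 hp.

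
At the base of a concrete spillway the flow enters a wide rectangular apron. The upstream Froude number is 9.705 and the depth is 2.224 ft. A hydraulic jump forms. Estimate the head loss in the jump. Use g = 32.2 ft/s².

Fr₁ = 9.705 (given).
By Bélanger, y₂/y₁ = ½[√(1 + 8Fr₁²) − 1] = ½[√754.50 − 1] = 13.23.
y₂ = 13.23 × 2.224 = 29.43 ft.
V₁ = Fr₁·√(g·y₁) = 9.705×√(32.2×2.224) = 82.13 ft/s; q = V₁·y₁ = 182.7 ft²/s. V₂ = q/y₂ = 182.7/29.43 = 6.206 ft/s. E₁ = y₁ + V₁²/2g = 107.0 ft; E₂ = y₂ + V₂²/2g = 30.03 ft. ΔE = E₁ − E₂ = 76.93 ft.

ΔE = 76.93 ft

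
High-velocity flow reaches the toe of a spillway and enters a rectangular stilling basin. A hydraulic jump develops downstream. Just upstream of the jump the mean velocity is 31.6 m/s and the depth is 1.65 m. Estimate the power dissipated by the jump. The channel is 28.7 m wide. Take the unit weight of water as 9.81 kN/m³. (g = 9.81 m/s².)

Fr₁ = V₁/√(g·y₁) = 31.6/√(9.81×1.65) = 7.85.
By Bélanger, y₂/y₁ = ½[√(1 + 8Fr₁²) − 1] = ½[√494.5 − 1] = 10.6.
y₂ = 10.6 × 1.65 = 17.5 m.
q = V₁·y₁ = 31.6 × 1.65 = 52.1 m²/s. V₂ = q/y₂ = 52.1/17.5 = 2.98 m/s. E₁ = y₁ + V₁²/2g = 52.5 m; E₂ = y₂ + V₂²/2g = 18.0 m. ΔE = E₁ − E₂ = 34.6 m.
Q = q·b = 52.1 × 28.7 = 1496 m³/s. P = γ·Q·ΔE = 9.81 × 1496 × 34.6 = 507517 kW.

P = 507517 kW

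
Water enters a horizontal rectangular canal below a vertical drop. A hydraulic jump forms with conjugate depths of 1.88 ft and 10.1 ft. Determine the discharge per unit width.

q = 60.5 ft²/s

For a rectangular channel the momentum equation gives q² = ½·g·y₁·y₂·(y₁ + y₂) = ½×32.2×1.88×10.1×12.0 = 3662.
q = √3662 = 60.5 ft²/s.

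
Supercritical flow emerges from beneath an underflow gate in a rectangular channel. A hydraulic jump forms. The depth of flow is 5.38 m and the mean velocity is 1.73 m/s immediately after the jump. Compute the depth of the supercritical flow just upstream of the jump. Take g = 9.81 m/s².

Fr₂ = V₂/√(g·y₂) = 1.73/√(9.81×5.38) = 0.238.
Since the conjugate-depth ratio holds either way, y₁/y₂ = ½[√(1 + 8Fr₂²) − 1] = ½[√1.454 − 1] = 0.103.
y₁ = 0.103 × 5.38 = 0.553 m.

y₁ = 0.553 m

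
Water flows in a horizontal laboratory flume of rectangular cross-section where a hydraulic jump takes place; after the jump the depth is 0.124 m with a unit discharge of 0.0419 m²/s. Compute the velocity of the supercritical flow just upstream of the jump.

V₂ = q/y₂ = 0.0419/0.124 = 0.338 m/s; Fr₂ = V₂/√(g·y₂) = 0.306.
Since the conjugate-depth ratio holds either way, y₁/y₂ = ½[√(1 + 8Fr₂²) − 1] = ½[√1.751 − 1] = 0.162.
y₁ = 0.162 × 0.124 = 0.0200 m.
V₁ = q/y₁ = 0.0419/0.0200 = 2.09 m/s.

V₁ = 2.09 m/s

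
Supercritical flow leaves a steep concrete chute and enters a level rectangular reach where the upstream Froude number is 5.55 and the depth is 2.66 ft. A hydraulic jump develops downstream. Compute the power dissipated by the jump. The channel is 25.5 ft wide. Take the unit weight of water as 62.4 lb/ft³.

Fr₁ = 5.55 (given).
Sequent-depth ratio: y₂/y₁ = ½[√(1 + 8Fr₁²) − 1] = ½[√247.4 − 1] = 7.36.
y₂ = 7.36 × 2.66 = 19.6 ft.
Head loss: ΔE = (y₂ − y₁)³/(4y₁y₂) = (19.6 − 2.66)³/(4×2.66×19.6) = 4853/208 = 23.3 ft.
V₁ = Fr₁·√(g·y₁) = 5.55×√(32.2×2.66) = 51.4 ft/s; q = V₁·y₁ = 137 ft²/s. Q = q·b = 137 × 25.5 = 3484 cfs. P = γ·Q·ΔE/550 = 62.4 × 3484 × 23.3 / 550 = 9203 hp.

P = 9203 hp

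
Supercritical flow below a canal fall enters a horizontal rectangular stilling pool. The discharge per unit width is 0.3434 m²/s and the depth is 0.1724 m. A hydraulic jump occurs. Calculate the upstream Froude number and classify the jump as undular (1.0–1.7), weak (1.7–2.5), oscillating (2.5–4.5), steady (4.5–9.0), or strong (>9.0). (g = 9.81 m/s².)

Fr₁ = 1.532; undular jump

V₁ = q/y₁ = 0.3434/0.1724 = 1.992 m/s. Fr₁ = V₁/√(g·y₁) = 1.992/√(9.81×0.1724) = 1.532.
Fr₁ = 1.532 lies in the undular range.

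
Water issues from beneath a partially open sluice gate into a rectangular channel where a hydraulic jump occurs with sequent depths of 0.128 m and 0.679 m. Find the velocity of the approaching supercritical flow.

For a rectangular channel the momentum equation gives q² = ½·g·y₁·y₂·(y₁ + y₂) = ½×9.81×0.128×0.679×0.807 = 0.344.
q = √0.344 = 0.587 m²/s.
V₁ = q/y₁ = 0.587/0.128 = 4.58 m/s.

V₁ = 4.58 m/s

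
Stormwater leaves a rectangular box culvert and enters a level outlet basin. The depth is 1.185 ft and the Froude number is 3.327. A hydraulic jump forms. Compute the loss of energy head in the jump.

Fr₁ = 3.327 (given).
Sequent-depth ratio: y₂/y₁ = ½[√(1 + 8Fr₁²) − 1] = ½[√89.551 − 1] = 4.232.
y₂ = 4.232 × 1.185 = 5.014 ft.
V₁ = Fr₁·√(g·y₁) = 3.327×√(32.2×1.185) = 20.55 ft/s; q = V₁·y₁ = 24.35 ft²/s. V₂ = q/y₂ = 24.35/5.014 = 4.857 ft/s. E₁ = y₁ + V₁²/2g = 7.743 ft; E₂ = y₂ + V₂²/2g = 5.381 ft. ΔE = E₁ − E₂ = 2.363 ft.

ΔE = 2.363 ft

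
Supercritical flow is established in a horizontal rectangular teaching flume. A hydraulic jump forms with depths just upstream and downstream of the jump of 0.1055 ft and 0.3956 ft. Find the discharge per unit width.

For a rectangular channel the momentum equation gives q² = ½·g·y₁·y₂·(y₁ + y₂) = ½×32.2×0.1055×0.3956×0.5011 = 0.3367.
q = √0.3367 = 0.5803 ft²/s.

q = 0.5803 ft²/s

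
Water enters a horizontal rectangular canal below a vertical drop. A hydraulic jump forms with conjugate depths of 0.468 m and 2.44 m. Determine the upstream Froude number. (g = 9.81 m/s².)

For a rectangular channel the momentum equation gives q² = ½·g·y₁·y₂·(y₁ + y₂) = ½×9.81×0.468×2.44×2.91 = 16.3.
q = √16.3 = 4.04 m²/s.
V₁ = q/y₁ = 8.62 m/s; Fr₁ = V₁/√(g·y₁) = 4.02.

Fr₁ = 4.02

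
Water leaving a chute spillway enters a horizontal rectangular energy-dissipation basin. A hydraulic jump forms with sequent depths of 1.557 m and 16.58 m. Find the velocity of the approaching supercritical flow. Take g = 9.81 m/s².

For a rectangular channel the momentum equation gives q² = ½·g·y₁·y₂·(y₁ + y₂) = ½×9.81×1.557×16.58×18.14 = 2297.
q = √2297 = 47.92 m²/s.
V₁ = q/y₁ = 47.92/1.557 = 30.78 m/s.

V₁ = 30.78 m/s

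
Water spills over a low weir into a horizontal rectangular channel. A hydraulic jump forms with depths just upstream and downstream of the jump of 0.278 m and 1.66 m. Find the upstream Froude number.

Fr₁ = 4.56

For a rectangular channel the momentum equation gives q² = ½·g·y₁·y₂·(y₁ + y₂) = ½×9.81×0.278×1.66×1.94 = 4.39.
q = √4.39 = 2.09 m²/s.
V₁ = q/y₁ = 7.53 m/s; Fr₁ = V₁/√(g·y₁) = 4.56.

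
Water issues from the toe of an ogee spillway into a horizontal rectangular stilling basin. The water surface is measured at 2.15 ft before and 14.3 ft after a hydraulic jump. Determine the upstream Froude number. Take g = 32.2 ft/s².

Fr₁ = 5.04

For a rectangular channel the momentum equation gives q² = ½·g·y₁·y₂·(y₁ + y₂) = ½×32.2×2.15×14.3×16.4 = 8143.
q = √8143 = 90.2 ft²/s.
V₁ = q/y₁ = 42.0 ft/s; Fr₁ = V₁/√(g·y₁) = 5.04.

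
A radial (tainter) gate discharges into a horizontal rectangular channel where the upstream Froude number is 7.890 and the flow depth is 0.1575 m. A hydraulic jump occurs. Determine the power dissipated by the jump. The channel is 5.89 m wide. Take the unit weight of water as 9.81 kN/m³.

Fr₁ = 7.890 (given).
Conjugate-depth relation: y₂/y₁ = ½[√(1 + 8Fr₁²) − 1] = ½[√499.02 − 1] = 10.67.
y₂ = 10.67 × 0.1575 = 1.680 m.
Head loss: ΔE = (y₂ − y₁)³/(4y₁y₂) = (1.680 − 0.1575)³/(4×0.1575×1.680) = 3.532/1.059 = 3.336 m.
V₁ = Fr₁·√(g·y₁) = 7.890×√(9.81×0.1575) = 9.807 m/s; q = V₁·y₁ = 1.545 m²/s. Q = q·b = 1.545 × 5.89 = 9.098 m³/s. P = γ·Q·ΔE = 9.81 × 9.098 × 3.336 = 297.8 kW.

P = 297.8 kW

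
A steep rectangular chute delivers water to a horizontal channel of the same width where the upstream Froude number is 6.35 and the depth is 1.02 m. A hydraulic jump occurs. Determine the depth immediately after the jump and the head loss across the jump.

y₂ = 8.66 m; ΔE = 12.6 m

Fr₁ = 6.35 (given).
Sequent-depth ratio: y₂/y₁ = ½[√(1 + 8Fr₁²) − 1] = ½[√323.6 − 1] = 8.49.
y₂ = 8.49 × 1.02 = 8.66 m.
Head loss: ΔE = (y₂ − y₁)³/(4y₁y₂) = (8.66 − 1.02)³/(4×1.02×8.66) = 447/35.3 = 12.6 m.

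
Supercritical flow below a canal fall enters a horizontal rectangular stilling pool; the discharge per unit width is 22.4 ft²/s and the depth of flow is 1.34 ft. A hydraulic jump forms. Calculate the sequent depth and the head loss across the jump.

V₁ = q/y₁ = 22.4/1.34 = 16.7 ft/s. Fr₁ = V₁/√(g·y₁) = 16.7/√(32.2×1.34) = 2.54.
Sequent-depth ratio: y₂/y₁ = ½[√(1 + 8Fr₁²) − 1] = ½[√52.81 − 1] = 3.13.
y₂ = 3.13 × 1.34 = 4.20 ft.
V₂ = q/y₂ = 22.4/4.20 = 5.33 ft/s. E₁ = y₁ + V₁²/2g = 5.68 ft; E₂ = y₂ + V₂²/2g = 4.64 ft. ΔE = E₁ − E₂ = 1.04 ft.

y₂ = 4.20 ft; ΔE = 1.04 ft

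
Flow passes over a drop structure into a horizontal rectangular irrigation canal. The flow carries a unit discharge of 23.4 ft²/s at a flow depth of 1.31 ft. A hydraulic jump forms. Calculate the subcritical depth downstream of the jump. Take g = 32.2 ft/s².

V₁ = q/y₁ = 23.4/1.31 = 17.9 ft/s. Fr₁ = V₁/√(g·y₁) = 17.9/√(32.2×1.31) = 2.75.
Conjugate-depth relation: y₂/y₁ = ½[√(1 + 8Fr₁²) − 1] = ½[√61.51 − 1] = 3.42.
y₂ = 3.42 × 1.31 = 4.48 ft.

y₂ = 4.48 ft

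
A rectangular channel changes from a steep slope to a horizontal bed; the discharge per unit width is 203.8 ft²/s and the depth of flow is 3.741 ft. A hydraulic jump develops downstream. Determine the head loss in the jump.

V₁ = q/y₁ = 203.8/3.741 = 54.48 ft/s. Fr₁ = V₁/√(g·y₁) = 54.48/√(32.2×3.741) = 4.964.
Conjugate-depth relation: y₂/y₁ = ½[√(1 + 8Fr₁²) − 1] = ½[√198.10 − 1] = 6.537.
y₂ = 6.537 × 3.741 = 24.46 ft.
Head loss: ΔE = (y₂ − y₁)³/(4y₁y₂) = (24.46 − 3.741)³/(4×3.741×24.46) = 8889/366.0 = 24.29 ft.

ΔE = 24.29 ft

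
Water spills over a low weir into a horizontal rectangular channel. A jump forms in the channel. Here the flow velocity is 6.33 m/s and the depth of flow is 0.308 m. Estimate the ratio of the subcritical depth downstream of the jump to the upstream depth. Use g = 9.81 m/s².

Fr₁ = V₁/√(g·y₁) = 6.33/√(9.81×0.308) = 3.64.
Conjugate-depth relation: y₂/y₁ = ½[√(1 + 8Fr₁²) − 1] = ½[√107.1 − 1] = 4.67.

y₂/y₁ = 4.67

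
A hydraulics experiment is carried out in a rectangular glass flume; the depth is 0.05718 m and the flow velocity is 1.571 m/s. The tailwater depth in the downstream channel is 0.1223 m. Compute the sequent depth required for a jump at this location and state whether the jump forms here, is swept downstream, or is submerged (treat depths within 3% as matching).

Fr₁ = V₁/√(g·y₁) = 1.571/√(9.81×0.05718) = 2.098.
By Bélanger, y₂/y₁ = ½[√(1 + 8Fr₁²) − 1] = ½[√36.199 − 1] = 2.508.
y₂ = 2.508 × 0.05718 = 0.1434 m.
Tailwater y_tw = 0.1223 m: y_tw < y₂, so the jump is swept downstream.

y₂ = 0.1434 m; the jump is swept downstream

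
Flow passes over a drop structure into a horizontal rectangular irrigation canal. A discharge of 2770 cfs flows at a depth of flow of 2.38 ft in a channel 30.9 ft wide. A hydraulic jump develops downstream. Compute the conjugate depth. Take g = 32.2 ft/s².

q = Q/b = 2770/30.9 = 89.6 ft²/s; V₁ = q/y₁ = 37.7 ft/s. Fr₁ = V₁/√(g·y₁) = 4.30.
Sequent-depth ratio: y₂/y₁ = ½[√(1 + 8Fr₁²) − 1] = ½[√149.1 − 1] = 5.61.
y₂ = 5.61 × 2.38 = 13.3 ft.

y₂ = 13.3 ft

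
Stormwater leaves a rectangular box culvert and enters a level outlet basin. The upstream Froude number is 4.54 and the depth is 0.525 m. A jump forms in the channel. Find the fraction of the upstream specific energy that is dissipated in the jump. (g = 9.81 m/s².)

Fr₁ = 4.54 (given).
Conjugate-depth relation: y₂/y₁ = ½[√(1 + 8Fr₁²) − 1] = ½[√165.9 − 1] = 5.94.
y₂ = 5.94 × 0.525 = 3.12 m.
E₁ = y₁(1 + Fr₁²/2) = 0.525×(1 + 4.54²/2) = 5.94 m. ΔE = (y₂ − y₁)³/(4y₁y₂) = 2.66 m. ΔE/E₁ = 2.66/5.94 = 0.449.

ΔE/E₁ = 0.449 (44.9%)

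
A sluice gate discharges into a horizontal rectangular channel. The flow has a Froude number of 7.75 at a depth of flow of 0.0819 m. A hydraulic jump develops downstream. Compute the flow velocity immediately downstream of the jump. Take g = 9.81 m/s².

Fr₁ = 7.75 (given).
Conjugate-depth relation: y₂/y₁ = ½[√(1 + 8Fr₁²) − 1] = ½[√481.5 − 1] = 10.5.
y₂ = 10.5 × 0.0819 = 0.858 m.
V₁ = Fr₁·√(g·y₁) = 7.75×√(9.81×0.0819) = 6.95 m/s; q = V₁·y₁ = 0.569 m²/s.
V₂ = q/y₂ = 0.569/0.858 = 0.663 m/s.

V₂ = 0.663 m/s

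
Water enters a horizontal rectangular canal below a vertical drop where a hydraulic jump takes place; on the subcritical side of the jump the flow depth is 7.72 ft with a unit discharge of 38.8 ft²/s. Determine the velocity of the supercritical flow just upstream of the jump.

V₂ = q/y₂ = 38.8/7.72 = 5.03 ft/s; Fr₂ = V₂/√(g·y₂) = 0.319.
Since the conjugate-depth ratio holds either way, y₁/y₂ = ½[√(1 + 8Fr₂²) − 1] = ½[√1.813 − 1] = 0.173.
y₁ = 0.173 × 7.72 = 1.34 ft.
V₁ = q/y₁ = 38.8/1.34 = 29.0 ft/s.

V₁ = 29.0 ft/s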